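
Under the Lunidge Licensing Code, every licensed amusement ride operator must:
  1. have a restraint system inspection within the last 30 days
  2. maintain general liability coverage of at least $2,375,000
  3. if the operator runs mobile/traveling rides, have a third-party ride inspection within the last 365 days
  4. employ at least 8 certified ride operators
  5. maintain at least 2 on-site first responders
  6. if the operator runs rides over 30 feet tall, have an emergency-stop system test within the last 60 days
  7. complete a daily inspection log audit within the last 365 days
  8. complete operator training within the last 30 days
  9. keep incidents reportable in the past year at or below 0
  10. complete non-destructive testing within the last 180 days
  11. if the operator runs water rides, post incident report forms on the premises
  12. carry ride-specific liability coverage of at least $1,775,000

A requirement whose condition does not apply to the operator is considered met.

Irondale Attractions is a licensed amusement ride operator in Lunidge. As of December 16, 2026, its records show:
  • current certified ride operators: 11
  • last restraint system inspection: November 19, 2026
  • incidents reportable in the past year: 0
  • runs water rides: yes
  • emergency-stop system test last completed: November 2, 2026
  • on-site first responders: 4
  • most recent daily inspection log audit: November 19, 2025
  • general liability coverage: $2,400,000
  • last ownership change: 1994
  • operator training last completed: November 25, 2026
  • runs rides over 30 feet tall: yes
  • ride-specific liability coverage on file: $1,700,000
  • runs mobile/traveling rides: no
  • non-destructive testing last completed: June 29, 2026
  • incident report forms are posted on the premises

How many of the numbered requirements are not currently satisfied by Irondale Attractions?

2

1. restraint system inspection 27 days ago vs limit 30 → met
2. general liability coverage $2,400,000 ≥ $2,375,000 → met
3. condition 'runs mobile/traveling rides' does not hold → requirement n/a → met
4. certified ride operators 11 ≥ 8 → met
5. on-site first responders 4 ≥ 2 → met
6. condition 'runs rides over 30 feet tall' holds; emergency-stop system test 44 days ago vs limit 60 → met
7. daily inspection log audit 392 days ago vs limit 365 → not met
8. operator training 21 days ago vs limit 30 → met
9. incidents reportable in the past year 0 ≤ 0 → met
10. non-destructive testing 170 days ago vs limit 180 → met
11. condition 'runs water rides' holds; incident report forms present → met
12. ride-specific liability coverage $1,700,000 < $1,775,000 → not met
Not met: 2 of 12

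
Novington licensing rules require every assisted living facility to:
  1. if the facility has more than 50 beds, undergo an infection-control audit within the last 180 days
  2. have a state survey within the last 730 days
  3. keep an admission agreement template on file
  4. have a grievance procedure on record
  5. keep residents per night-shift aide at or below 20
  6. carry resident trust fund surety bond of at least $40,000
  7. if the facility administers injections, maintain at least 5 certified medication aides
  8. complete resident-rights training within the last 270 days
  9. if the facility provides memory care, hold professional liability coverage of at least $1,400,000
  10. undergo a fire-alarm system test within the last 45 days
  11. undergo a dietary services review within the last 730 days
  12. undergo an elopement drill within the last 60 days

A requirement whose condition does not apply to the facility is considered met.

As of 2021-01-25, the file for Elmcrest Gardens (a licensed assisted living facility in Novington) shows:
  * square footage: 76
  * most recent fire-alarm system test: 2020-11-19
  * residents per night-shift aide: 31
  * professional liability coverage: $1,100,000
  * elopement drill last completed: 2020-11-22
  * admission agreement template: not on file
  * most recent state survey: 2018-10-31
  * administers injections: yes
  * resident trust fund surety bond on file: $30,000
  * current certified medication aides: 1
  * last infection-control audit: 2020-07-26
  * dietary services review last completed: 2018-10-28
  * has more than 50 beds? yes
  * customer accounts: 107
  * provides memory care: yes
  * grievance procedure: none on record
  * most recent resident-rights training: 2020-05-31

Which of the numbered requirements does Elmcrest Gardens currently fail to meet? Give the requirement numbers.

1. condition 'has more than 50 beds' holds; infection-control audit 183 days ago vs limit 180 → not met
2. state survey 817 days ago vs limit 730 → not met
3. admission agreement template absent → not met
4. grievance procedure absent → not met
5. residents per night-shift aide 31 > 20 → not met
6. resident trust fund surety bond $30,000 < $40,000 → not met
7. condition 'administers injections' holds; certified medication aides 1 < 5 → not met
8. resident-rights training 239 days ago vs limit 270 → met
9. condition 'provides memory care' holds; professional liability coverage $1,100,000 < $1,400,000 → not met
10. fire-alarm system test 67 days ago vs limit 45 → not met
11. dietary services review 820 days ago vs limit 730 → not met
12. elopement drill 64 days ago vs limit 60 → not met
Not met: 1, 2, 3, 4, 5, 6, 7, 9, 10, 11, 12

1, 2, 3, 4, 5, 6, 7, 9, 10, 11, 12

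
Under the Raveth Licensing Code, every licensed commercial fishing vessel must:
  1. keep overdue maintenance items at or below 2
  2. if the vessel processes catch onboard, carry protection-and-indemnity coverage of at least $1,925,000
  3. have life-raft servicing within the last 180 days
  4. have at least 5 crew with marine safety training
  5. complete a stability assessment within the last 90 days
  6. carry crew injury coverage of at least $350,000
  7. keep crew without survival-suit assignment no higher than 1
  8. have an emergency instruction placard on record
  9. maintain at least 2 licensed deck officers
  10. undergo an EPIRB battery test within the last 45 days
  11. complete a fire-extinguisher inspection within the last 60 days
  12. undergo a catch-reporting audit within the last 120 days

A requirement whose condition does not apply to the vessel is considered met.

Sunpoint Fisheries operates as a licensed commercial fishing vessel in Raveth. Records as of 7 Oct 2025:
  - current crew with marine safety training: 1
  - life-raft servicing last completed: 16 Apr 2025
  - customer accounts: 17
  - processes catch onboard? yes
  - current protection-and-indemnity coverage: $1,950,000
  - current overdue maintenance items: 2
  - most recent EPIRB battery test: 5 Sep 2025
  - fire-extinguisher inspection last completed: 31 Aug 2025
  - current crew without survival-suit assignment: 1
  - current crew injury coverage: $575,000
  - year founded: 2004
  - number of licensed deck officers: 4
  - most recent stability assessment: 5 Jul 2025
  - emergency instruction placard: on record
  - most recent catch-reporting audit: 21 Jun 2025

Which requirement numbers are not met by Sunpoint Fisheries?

1. overdue maintenance items 2 ≤ 2 → met
2. condition 'processes catch onboard' holds; protection-and-indemnity coverage $1,950,000 ≥ $1,925,000 → met
3. life-raft servicing 174 days ago vs limit 180 → met
4. crew with marine safety training 1 < 5 → not met
5. stability assessment 94 days ago vs limit 90 → not met
6. crew injury coverage $575,000 ≥ $350,000 → met
7. crew without survival-suit assignment 1 ≤ 1 → met
8. emergency instruction placard present → met
9. licensed deck officers 4 ≥ 2 → met
10. EPIRB battery test 32 days ago vs limit 45 → met
11. fire-extinguisher inspection 37 days ago vs limit 60 → met
12. catch-reporting audit 108 days ago vs limit 120 → met
Not met: 4, 5

4, 5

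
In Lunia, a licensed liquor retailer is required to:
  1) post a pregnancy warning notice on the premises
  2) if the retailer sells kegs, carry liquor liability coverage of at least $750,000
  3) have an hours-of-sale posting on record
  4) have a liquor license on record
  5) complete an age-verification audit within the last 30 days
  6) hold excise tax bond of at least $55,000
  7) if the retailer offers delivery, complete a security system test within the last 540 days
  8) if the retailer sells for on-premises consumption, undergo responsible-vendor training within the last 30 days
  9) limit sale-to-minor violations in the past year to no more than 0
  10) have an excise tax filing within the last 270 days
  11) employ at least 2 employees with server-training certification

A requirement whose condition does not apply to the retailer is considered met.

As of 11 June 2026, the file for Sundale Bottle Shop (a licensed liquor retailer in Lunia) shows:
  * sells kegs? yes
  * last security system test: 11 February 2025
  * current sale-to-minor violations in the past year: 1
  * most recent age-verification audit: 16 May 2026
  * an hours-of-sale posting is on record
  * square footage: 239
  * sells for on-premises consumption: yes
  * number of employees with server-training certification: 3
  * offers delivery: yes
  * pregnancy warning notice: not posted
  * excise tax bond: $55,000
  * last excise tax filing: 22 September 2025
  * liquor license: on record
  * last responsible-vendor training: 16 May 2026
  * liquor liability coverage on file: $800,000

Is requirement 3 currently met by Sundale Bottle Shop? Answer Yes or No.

3. hours-of-sale posting present → met

Yes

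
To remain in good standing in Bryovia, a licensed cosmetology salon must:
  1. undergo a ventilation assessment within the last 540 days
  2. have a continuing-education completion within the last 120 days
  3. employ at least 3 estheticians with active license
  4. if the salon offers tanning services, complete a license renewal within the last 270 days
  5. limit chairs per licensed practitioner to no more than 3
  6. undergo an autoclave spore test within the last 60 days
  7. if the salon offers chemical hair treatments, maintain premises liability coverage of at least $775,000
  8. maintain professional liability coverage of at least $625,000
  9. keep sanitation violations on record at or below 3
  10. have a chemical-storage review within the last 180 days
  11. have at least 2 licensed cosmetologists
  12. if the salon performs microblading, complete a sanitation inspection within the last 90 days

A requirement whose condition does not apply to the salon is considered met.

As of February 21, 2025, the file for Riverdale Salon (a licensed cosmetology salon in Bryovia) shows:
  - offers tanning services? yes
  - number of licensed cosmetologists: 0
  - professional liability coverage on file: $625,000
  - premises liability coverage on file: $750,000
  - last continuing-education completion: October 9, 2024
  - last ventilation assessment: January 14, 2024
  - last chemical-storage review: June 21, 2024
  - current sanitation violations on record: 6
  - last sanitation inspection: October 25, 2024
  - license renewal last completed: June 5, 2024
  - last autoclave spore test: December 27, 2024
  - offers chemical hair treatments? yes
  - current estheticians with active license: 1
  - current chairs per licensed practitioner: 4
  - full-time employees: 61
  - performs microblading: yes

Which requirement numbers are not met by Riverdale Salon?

1. ventilation assessment 404 days ago vs limit 540 → met
2. continuing-education completion 135 days ago vs limit 120 → not met
3. estheticians with active license 1 < 3 → not met
4. condition 'offers tanning services' holds; license renewal 261 days ago vs limit 270 → met
5. chairs per licensed practitioner 4 > 3 → not met
6. autoclave spore test 56 days ago vs limit 60 → met
7. condition 'offers chemical hair treatments' holds; premises liability coverage $750,000 < $775,000 → not met
8. professional liability coverage $625,000 ≥ $625,000 → met
9. sanitation violations on record 6 > 3 → not met
10. chemical-storage review 245 days ago vs limit 180 → not met
11. licensed cosmetologists 0 < 2 → not met
12. condition 'performs microblading' holds; sanitation inspection 119 days ago vs limit 90 → not met
Not met: 2, 3, 5, 7, 9, 10, 11, 12

2, 3, 5, 7, 9, 10, 11, 12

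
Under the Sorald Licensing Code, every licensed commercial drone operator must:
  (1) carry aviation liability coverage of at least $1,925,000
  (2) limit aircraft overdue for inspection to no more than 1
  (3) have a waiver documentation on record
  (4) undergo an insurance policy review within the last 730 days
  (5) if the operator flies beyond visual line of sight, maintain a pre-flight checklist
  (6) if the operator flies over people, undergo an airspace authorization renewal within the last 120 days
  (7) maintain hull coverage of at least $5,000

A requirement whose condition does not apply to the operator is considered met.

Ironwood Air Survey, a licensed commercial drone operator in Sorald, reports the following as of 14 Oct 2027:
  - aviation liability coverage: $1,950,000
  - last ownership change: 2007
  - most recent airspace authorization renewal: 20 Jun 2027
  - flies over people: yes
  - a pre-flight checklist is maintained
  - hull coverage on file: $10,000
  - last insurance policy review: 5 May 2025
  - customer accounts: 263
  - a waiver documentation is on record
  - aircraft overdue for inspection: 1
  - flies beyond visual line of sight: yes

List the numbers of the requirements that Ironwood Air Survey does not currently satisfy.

1. aviation liability coverage $1,950,000 ≥ $1,925,000 → met
2. aircraft overdue for inspection 1 ≤ 1 → met
3. waiver documentation present → met
4. insurance policy review 892 days ago vs limit 730 → not met
5. condition 'flies beyond visual line of sight' holds; pre-flight checklist present → met
6. condition 'flies over people' holds; airspace authorization renewal 116 days ago vs limit 120 → met
7. hull coverage $10,000 ≥ $5,000 → met
Not met: 4

4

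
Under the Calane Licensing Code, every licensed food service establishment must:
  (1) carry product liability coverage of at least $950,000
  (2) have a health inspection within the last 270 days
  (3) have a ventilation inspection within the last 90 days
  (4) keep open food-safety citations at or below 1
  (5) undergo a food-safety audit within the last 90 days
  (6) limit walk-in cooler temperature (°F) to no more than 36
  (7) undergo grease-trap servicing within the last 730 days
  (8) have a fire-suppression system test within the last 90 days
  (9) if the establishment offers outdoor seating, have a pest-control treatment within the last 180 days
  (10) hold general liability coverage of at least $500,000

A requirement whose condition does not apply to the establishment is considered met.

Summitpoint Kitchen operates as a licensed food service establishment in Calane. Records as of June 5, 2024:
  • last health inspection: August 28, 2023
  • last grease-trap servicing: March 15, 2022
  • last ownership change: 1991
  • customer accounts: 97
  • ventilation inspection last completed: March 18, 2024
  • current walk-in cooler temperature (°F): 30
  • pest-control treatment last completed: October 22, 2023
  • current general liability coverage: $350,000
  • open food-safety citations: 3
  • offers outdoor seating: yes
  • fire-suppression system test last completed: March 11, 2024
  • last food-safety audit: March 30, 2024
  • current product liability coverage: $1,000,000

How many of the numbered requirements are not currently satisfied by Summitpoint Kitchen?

5

1. product liability coverage $1,000,000 ≥ $950,000 → met
2. health inspection 282 days ago vs limit 270 → not met
3. ventilation inspection 79 days ago vs limit 90 → met
4. open food-safety citations 3 > 1 → not met
5. food-safety audit 67 days ago vs limit 90 → met
6. walk-in cooler temperature (°F) 30 ≤ 36 → met
7. grease-trap servicing 813 days ago vs limit 730 → not met
8. fire-suppression system test 86 days ago vs limit 90 → met
9. condition 'offers outdoor seating' holds; pest-control treatment 227 days ago vs limit 180 → not met
10. general liability coverage $350,000 < $500,000 → not met
Not met: 5 of 10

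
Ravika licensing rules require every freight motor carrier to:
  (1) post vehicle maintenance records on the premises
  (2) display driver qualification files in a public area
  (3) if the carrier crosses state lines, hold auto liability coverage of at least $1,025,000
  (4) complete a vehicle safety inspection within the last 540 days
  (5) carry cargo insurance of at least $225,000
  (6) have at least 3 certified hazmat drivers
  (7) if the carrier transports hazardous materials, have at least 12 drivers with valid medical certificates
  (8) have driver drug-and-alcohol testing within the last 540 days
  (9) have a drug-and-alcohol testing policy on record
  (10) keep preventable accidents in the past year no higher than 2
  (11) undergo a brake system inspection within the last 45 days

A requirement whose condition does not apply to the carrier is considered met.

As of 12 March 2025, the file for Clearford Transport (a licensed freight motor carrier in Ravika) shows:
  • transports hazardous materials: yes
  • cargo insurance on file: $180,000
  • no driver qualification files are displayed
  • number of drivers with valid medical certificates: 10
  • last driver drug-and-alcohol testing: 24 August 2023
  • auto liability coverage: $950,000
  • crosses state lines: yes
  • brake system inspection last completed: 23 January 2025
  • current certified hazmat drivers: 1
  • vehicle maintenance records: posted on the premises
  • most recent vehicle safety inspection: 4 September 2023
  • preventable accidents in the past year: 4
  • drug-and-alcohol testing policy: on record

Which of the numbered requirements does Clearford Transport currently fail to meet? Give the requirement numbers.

2, 3, 4, 5, 6, 7, 8, 10, 11

1. vehicle maintenance records present → met
2. driver qualification files absent → not met
3. condition 'crosses state lines' holds; auto liability coverage $950,000 < $1,025,000 → not met
4. vehicle safety inspection 555 days ago vs limit 540 → not met
5. cargo insurance $180,000 < $225,000 → not met
6. certified hazmat drivers 1 < 3 → not met
7. condition 'transports hazardous materials' holds; drivers with valid medical certificates 10 < 12 → not met
8. driver drug-and-alcohol testing 566 days ago vs limit 540 → not met
9. drug-and-alcohol testing policy present → met
10. preventable accidents in the past year 4 > 2 → not met
11. brake system inspection 48 days ago vs limit 45 → not met
Not met: 2, 3, 4, 5, 6, 7, 8, 10, 11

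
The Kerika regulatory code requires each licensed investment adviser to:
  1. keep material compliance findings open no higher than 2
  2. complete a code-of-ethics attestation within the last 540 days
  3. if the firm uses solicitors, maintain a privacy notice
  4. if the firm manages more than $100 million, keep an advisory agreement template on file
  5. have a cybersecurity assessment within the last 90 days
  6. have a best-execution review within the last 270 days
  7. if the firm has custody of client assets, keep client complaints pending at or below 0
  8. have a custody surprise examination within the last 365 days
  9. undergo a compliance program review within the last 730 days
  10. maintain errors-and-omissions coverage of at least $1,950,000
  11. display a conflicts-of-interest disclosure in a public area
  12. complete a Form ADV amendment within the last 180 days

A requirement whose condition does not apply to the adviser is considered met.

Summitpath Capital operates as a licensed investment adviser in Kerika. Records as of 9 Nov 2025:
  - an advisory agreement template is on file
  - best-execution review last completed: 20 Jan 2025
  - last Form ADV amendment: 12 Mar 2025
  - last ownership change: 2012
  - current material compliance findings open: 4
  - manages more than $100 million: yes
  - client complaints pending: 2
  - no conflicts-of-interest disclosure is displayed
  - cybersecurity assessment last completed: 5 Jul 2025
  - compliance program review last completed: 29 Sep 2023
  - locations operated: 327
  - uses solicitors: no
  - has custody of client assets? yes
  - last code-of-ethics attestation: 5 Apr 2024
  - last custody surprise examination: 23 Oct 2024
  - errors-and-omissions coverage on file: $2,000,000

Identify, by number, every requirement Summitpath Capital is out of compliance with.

1. material compliance findings open 4 > 2 → not met
2. code-of-ethics attestation 583 days ago vs limit 540 → not met
3. condition 'uses solicitors' does not hold → requirement n/a → met
4. condition 'manages more than $100 million' holds; advisory agreement template present → met
5. cybersecurity assessment 127 days ago vs limit 90 → not met
6. best-execution review 293 days ago vs limit 270 → not met
7. condition 'has custody of client assets' holds; client complaints pending 2 > 0 → not met
8. custody surprise examination 382 days ago vs limit 365 → not met
9. compliance program review 772 days ago vs limit 730 → not met
10. errors-and-omissions coverage $2,000,000 ≥ $1,950,000 → met
11. conflicts-of-interest disclosure absent → not met
12. Form ADV amendment 242 days ago vs limit 180 → not met
Not met: 1, 2, 5, 6, 7, 8, 9, 11, 12

1, 2, 5, 6, 7, 8, 9, 11, 12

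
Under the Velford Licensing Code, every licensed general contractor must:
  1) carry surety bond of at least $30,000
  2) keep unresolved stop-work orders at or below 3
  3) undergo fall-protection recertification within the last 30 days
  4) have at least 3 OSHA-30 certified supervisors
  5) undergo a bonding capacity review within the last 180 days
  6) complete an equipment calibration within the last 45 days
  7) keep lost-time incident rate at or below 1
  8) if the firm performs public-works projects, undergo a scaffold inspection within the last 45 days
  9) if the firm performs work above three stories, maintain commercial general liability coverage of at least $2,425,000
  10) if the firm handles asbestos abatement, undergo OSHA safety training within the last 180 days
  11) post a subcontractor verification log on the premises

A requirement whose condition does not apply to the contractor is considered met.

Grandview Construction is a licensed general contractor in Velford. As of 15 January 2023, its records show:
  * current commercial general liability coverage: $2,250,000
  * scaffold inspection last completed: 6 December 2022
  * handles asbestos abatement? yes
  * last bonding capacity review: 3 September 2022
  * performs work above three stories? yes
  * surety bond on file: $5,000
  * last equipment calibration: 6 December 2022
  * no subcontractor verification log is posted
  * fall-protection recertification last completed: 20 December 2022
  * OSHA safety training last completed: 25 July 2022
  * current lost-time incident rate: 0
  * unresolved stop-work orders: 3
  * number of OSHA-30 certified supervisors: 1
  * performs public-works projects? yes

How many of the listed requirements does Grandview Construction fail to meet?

4

1. surety bond $5,000 < $30,000 → not met
2. unresolved stop-work orders 3 ≤ 3 → met
3. fall-protection recertification 26 days ago vs limit 30 → met
4. OSHA-30 certified supervisors 1 < 3 → not met
5. bonding capacity review 134 days ago vs limit 180 → met
6. equipment calibration 40 days ago vs limit 45 → met
7. lost-time incident rate 0 ≤ 1 → met
8. condition 'performs public-works projects' holds; scaffold inspection 40 days ago vs limit 45 → met
9. condition 'performs work above three stories' holds; commercial general liability coverage $2,250,000 < $2,425,000 → not met
10. condition 'handles asbestos abatement' holds; OSHA safety training 174 days ago vs limit 180 → met
11. subcontractor verification log absent → not met
Not met: 4 of 11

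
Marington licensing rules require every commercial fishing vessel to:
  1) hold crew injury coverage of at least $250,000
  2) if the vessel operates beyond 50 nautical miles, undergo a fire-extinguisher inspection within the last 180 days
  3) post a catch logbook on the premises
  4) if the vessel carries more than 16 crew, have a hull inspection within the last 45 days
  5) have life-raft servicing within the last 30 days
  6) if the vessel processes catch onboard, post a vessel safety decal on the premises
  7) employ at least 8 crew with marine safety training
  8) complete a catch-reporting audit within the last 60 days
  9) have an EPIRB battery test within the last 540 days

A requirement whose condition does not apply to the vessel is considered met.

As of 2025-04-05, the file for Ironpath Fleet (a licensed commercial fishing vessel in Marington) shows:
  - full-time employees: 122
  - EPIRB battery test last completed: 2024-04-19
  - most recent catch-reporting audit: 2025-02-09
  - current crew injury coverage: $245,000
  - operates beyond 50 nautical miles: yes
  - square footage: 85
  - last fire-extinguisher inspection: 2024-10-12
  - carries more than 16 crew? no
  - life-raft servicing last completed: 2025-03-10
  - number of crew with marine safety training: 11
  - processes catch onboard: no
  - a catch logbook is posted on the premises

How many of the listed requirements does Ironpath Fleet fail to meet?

1

1. crew injury coverage $245,000 < $250,000 → not met
2. condition 'operates beyond 50 nautical miles' holds; fire-extinguisher inspection 175 days ago vs limit 180 → met
3. catch logbook present → met
4. condition 'carries more than 16 crew' does not hold → requirement n/a → met
5. life-raft servicing 26 days ago vs limit 30 → met
6. condition 'processes catch onboard' does not hold → requirement n/a → met
7. crew with marine safety training 11 ≥ 8 → met
8. catch-reporting audit 55 days ago vs limit 60 → met
9. EPIRB battery test 351 days ago vs limit 540 → met
Not met: 1 of 9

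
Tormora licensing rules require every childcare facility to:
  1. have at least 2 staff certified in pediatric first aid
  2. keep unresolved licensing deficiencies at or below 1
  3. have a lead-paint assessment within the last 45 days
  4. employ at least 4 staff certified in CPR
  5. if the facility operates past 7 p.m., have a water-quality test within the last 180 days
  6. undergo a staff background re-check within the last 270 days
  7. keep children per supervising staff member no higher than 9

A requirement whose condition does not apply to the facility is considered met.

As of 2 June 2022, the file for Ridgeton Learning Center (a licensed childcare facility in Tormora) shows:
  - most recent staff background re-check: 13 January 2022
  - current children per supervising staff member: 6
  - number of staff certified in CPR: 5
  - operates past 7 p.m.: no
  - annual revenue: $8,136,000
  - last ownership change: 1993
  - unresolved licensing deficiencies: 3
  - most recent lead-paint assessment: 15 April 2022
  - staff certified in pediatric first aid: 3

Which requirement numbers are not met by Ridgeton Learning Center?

1. staff certified in pediatric first aid 3 ≥ 2 → met
2. unresolved licensing deficiencies 3 > 1 → not met
3. lead-paint assessment 48 days ago vs limit 45 → not met
4. staff certified in CPR 5 ≥ 4 → met
5. condition 'operates past 7 p.m.' does not hold → requirement n/a → met
6. staff background re-check 140 days ago vs limit 270 → met
7. children per supervising staff member 6 ≤ 9 → met
Not met: 2, 3

2, 3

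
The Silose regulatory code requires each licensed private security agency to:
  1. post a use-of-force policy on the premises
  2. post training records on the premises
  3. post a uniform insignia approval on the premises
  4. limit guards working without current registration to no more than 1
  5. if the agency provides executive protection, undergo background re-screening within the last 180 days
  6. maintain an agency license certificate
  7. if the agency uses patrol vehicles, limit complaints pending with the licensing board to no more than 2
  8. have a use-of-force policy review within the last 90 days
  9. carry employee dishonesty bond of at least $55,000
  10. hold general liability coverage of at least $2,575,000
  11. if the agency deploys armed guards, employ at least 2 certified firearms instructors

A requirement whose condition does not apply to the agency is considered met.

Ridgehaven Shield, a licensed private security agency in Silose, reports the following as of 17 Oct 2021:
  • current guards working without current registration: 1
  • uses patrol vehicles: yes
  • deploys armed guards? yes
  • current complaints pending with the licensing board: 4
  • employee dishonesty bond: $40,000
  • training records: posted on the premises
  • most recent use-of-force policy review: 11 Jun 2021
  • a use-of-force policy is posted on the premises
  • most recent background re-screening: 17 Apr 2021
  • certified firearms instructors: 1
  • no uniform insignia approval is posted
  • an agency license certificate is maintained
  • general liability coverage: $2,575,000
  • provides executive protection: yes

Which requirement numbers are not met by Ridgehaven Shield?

1. use-of-force policy present → met
2. training records present → met
3. uniform insignia approval absent → not met
4. guards working without current registration 1 ≤ 1 → met
5. condition 'provides executive protection' holds; background re-screening 183 days ago vs limit 180 → not met
6. agency license certificate present → met
7. condition 'uses patrol vehicles' holds; complaints pending with the licensing board 4 > 2 → not met
8. use-of-force policy review 128 days ago vs limit 90 → not met
9. employee dishonesty bond $40,000 < $55,000 → not met
10. general liability coverage $2,575,000 ≥ $2,575,000 → met
11. condition 'deploys armed guards' holds; certified firearms instructors 1 < 2 → not met
Not met: 3, 5, 7, 8, 9, 11

3, 5, 7, 8, 9, 11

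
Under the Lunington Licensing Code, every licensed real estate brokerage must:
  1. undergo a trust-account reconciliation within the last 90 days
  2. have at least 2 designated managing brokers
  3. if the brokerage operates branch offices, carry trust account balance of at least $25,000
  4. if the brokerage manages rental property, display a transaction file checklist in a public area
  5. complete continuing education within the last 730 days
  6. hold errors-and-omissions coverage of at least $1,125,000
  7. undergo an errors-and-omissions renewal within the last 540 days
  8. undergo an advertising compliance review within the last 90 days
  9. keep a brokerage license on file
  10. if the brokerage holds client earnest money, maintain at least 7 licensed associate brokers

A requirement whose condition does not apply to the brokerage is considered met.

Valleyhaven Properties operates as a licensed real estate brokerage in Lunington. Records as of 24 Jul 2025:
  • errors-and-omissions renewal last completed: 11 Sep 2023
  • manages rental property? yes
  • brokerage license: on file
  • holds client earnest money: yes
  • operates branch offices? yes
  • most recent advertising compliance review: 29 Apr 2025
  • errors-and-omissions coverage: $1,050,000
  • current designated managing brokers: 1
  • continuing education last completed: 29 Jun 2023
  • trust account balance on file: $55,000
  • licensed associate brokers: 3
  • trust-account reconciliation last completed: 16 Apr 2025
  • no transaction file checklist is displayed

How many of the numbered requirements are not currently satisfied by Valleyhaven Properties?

7

1. trust-account reconciliation 99 days ago vs limit 90 → not met
2. designated managing brokers 1 < 2 → not met
3. condition 'operates branch offices' holds; trust account balance $55,000 ≥ $25,000 → met
4. condition 'manages rental property' holds; transaction file checklist absent → not met
5. continuing education 756 days ago vs limit 730 → not met
6. errors-and-omissions coverage $1,050,000 < $1,125,000 → not met
7. errors-and-omissions renewal 682 days ago vs limit 540 → not met
8. advertising compliance review 86 days ago vs limit 90 → met
9. brokerage license present → met
10. condition 'holds client earnest money' holds; licensed associate brokers 3 < 7 → not met
Not met: 7 of 10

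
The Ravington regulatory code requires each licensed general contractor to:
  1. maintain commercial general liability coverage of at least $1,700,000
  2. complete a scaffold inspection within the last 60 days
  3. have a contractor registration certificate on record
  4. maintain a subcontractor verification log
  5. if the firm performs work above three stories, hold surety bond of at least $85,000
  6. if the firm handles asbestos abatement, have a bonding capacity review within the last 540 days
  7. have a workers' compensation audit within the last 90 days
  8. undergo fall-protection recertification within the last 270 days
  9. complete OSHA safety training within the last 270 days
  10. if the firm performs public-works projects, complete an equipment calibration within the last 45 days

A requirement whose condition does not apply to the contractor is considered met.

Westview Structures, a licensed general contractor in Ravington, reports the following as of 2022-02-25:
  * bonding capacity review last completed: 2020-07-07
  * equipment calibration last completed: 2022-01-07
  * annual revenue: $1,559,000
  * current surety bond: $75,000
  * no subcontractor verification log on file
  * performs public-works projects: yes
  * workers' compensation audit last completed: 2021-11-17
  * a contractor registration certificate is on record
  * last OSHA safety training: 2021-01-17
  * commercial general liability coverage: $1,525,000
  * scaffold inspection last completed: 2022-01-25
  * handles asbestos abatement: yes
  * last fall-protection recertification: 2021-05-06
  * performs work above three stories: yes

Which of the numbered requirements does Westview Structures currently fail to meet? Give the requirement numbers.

1. commercial general liability coverage $1,525,000 < $1,700,000 → not met
2. scaffold inspection 31 days ago vs limit 60 → met
3. contractor registration certificate present → met
4. subcontractor verification log absent → not met
5. condition 'performs work above three stories' holds; surety bond $75,000 < $85,000 → not met
6. condition 'handles asbestos abatement' holds; bonding capacity review 598 days ago vs limit 540 → not met
7. workers' compensation audit 100 days ago vs limit 90 → not met
8. fall-protection recertification 295 days ago vs limit 270 → not met
9. OSHA safety training 404 days ago vs limit 270 → not met
10. condition 'performs public-works projects' holds; equipment calibration 49 days ago vs limit 45 → not met
Not met: 1, 4, 5, 6, 7, 8, 9, 10

1, 4, 5, 6, 7, 8, 9, 10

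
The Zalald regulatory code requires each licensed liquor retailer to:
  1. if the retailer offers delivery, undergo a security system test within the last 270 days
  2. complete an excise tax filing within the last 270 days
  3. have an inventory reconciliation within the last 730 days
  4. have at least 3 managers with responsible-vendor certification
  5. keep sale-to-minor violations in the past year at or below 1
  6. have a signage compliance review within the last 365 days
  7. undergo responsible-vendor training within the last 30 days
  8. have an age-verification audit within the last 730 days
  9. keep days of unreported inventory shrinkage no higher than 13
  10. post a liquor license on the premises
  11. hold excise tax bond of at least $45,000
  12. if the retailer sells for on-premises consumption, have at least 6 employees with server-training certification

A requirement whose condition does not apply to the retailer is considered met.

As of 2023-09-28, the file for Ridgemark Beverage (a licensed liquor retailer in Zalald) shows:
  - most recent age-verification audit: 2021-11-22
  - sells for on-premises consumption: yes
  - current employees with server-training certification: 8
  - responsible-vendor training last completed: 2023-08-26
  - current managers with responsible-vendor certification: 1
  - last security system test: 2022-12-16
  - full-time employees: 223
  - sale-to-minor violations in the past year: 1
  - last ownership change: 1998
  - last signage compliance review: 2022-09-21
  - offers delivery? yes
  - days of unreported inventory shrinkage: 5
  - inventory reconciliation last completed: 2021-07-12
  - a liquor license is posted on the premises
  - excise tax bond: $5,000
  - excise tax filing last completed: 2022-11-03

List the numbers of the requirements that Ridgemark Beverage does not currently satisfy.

1. condition 'offers delivery' holds; security system test 286 days ago vs limit 270 → not met
2. excise tax filing 329 days ago vs limit 270 → not met
3. inventory reconciliation 808 days ago vs limit 730 → not met
4. managers with responsible-vendor certification 1 < 3 → not met
5. sale-to-minor violations in the past year 1 ≤ 1 → met
6. signage compliance review 372 days ago vs limit 365 → not met
7. responsible-vendor training 33 days ago vs limit 30 → not met
8. age-verification audit 675 days ago vs limit 730 → met
9. days of unreported inventory shrinkage 5 ≤ 13 → met
10. liquor license present → met
11. excise tax bond $5,000 < $45,000 → not met
12. condition 'sells for on-premises consumption' holds; employees with server-training certification 8 ≥ 6 → met
Not met: 1, 2, 3, 4, 6, 7, 11

1, 2, 3, 4, 6, 7, 11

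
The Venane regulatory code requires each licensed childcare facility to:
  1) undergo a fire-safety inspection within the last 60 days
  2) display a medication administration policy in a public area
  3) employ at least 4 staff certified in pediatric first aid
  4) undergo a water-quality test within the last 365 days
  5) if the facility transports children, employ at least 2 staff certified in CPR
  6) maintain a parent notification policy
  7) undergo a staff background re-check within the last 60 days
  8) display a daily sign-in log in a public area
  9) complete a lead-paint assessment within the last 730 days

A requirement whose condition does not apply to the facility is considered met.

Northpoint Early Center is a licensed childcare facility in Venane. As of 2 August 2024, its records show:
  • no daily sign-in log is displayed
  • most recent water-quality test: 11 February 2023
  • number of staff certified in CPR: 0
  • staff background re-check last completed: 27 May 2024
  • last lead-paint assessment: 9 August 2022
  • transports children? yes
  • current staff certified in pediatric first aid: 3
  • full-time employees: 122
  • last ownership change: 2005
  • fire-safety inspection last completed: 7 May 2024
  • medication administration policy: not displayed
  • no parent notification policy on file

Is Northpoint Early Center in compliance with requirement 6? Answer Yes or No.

No

6. parent notification policy absent → not met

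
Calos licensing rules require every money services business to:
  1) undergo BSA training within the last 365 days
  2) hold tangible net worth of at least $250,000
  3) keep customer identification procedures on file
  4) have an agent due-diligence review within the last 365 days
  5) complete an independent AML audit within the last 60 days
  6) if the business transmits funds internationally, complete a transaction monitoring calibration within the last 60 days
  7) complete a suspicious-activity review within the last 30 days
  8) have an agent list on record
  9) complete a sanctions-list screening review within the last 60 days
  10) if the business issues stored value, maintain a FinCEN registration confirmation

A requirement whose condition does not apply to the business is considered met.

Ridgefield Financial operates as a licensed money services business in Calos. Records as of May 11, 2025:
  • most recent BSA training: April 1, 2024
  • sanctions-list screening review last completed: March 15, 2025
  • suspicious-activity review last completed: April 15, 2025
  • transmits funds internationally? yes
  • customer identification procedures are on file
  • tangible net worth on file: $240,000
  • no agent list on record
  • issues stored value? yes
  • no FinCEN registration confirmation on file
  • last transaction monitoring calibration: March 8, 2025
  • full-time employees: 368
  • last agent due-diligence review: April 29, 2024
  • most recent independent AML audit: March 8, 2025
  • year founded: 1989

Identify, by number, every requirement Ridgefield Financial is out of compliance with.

1, 2, 4, 5, 6, 8, 10

1. BSA training 405 days ago vs limit 365 → not met
2. tangible net worth $240,000 < $250,000 → not met
3. customer identification procedures present → met
4. agent due-diligence review 377 days ago vs limit 365 → not met
5. independent AML audit 64 days ago vs limit 60 → not met
6. condition 'transmits funds internationally' holds; transaction monitoring calibration 64 days ago vs limit 60 → not met
7. suspicious-activity review 26 days ago vs limit 30 → met
8. agent list absent → not met
9. sanctions-list screening review 57 days ago vs limit 60 → met
10. condition 'issues stored value' holds; FinCEN registration confirmation absent → not met
Not met: 1, 2, 4, 5, 6, 8, 10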